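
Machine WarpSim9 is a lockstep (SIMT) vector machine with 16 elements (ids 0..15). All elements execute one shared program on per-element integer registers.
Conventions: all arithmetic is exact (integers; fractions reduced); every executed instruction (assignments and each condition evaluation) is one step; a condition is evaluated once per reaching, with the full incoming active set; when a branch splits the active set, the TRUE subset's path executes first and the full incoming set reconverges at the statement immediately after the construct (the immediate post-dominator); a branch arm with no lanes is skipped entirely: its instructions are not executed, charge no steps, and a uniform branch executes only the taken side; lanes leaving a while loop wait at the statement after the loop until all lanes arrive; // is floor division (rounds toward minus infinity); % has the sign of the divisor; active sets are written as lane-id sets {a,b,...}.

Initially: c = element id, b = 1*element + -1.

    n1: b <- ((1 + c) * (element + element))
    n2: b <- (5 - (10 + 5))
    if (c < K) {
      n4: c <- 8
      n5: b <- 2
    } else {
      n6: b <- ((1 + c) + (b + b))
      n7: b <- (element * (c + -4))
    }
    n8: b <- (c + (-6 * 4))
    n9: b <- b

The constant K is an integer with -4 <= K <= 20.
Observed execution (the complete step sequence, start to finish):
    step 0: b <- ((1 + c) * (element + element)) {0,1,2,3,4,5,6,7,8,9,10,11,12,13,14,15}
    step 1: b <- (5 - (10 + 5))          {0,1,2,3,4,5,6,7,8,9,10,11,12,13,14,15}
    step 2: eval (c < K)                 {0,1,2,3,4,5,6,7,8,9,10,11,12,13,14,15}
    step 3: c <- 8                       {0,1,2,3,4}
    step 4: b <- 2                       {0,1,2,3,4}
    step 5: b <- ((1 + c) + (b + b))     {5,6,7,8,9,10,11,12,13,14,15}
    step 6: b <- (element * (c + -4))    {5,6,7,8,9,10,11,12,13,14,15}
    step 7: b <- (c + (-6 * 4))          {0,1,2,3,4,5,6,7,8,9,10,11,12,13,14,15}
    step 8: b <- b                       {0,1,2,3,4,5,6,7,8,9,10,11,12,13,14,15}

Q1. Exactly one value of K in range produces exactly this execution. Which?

Answer: K = 5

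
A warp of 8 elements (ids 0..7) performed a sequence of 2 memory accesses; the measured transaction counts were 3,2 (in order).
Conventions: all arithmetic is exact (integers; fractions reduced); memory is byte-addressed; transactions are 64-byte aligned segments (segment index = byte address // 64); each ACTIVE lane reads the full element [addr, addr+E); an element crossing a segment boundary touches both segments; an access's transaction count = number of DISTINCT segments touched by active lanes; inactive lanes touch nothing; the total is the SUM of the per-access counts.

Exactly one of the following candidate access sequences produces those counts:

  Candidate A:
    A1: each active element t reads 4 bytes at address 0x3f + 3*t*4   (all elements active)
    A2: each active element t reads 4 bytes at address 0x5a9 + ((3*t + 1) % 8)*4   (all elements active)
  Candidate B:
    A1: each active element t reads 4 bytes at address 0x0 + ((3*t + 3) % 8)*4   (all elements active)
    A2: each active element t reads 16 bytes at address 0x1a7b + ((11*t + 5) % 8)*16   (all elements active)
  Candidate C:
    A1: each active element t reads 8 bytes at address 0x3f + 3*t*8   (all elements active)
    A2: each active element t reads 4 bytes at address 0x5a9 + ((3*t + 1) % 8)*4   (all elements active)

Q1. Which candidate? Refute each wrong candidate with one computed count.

B: A1 gives 1 transaction, not 3
C: A1 gives 4 transactions, not 3
A: all counts match (3,2)

Answer: A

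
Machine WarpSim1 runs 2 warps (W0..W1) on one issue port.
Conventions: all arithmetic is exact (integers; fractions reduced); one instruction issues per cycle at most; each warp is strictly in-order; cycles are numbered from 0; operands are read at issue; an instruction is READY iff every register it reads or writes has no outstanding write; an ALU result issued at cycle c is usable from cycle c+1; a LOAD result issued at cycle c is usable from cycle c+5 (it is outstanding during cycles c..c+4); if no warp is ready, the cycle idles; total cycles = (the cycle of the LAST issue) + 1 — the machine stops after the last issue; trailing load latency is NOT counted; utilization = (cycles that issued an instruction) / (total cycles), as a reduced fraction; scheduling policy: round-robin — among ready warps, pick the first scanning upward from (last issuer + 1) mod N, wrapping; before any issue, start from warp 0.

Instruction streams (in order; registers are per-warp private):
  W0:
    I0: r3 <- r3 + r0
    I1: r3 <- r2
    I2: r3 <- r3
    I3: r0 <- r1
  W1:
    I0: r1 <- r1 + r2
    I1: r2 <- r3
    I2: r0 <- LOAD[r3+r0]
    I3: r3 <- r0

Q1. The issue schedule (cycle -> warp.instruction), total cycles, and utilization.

cycle 0: W0.I0
cycle 1: W1.I0
cycle 2: W0.I1
cycle 3: W1.I1
cycle 4: W0.I2
cycle 5: W1.I2
cycle 6: W0.I3
cycle 7: idle
cycle 8: idle
cycle 9: idle
cycle 10: W1.I3

Answer: 11 cycles, utilization 8/11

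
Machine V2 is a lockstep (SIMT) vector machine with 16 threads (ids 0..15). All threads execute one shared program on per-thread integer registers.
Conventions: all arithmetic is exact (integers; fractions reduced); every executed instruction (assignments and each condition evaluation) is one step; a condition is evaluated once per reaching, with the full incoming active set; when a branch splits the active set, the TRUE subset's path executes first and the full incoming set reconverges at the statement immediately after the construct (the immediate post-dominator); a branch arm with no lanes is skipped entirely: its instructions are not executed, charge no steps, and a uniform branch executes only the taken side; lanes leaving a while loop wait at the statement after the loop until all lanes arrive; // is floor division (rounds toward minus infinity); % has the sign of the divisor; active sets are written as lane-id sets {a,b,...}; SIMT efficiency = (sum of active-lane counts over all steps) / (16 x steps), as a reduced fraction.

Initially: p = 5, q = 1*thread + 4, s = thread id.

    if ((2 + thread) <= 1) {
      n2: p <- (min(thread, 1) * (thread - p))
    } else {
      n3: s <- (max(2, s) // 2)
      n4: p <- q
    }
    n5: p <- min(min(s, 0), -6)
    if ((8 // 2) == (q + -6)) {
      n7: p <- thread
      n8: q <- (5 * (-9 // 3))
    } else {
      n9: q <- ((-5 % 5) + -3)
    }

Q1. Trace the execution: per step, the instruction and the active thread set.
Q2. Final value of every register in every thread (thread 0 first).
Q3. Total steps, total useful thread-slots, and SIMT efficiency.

step 0: eval ((2 + thread) <= 1)     {0,1,2,3,4,5,6,7,8,9,10,11,12,13,14,15}
step 1: s <- (max(2, s) // 2)        {0,1,2,3,4,5,6,7,8,9,10,11,12,13,14,15}
step 2: p <- q                       {0,1,2,3,4,5,6,7,8,9,10,11,12,13,14,15}
step 3: p <- min(min(s, 0), -6)      {0,1,2,3,4,5,6,7,8,9,10,11,12,13,14,15}
step 4: eval ((8 // 2) == (q + -6))  {0,1,2,3,4,5,6,7,8,9,10,11,12,13,14,15}
step 5: p <- thread                  {6}
step 6: q <- (5 * (-9 // 3))         {6}
step 7: q <- ((-5 % 5) + -3)         {0,1,2,3,4,5,7,8,9,10,11,12,13,14,15}

Answer: 8 steps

p: -6,-6,-6,-6,-6,-6,6,-6,-6,-6,-6,-6,-6,-6,-6,-6
q: -3,-3,-3,-3,-3,-3,-15,-3,-3,-3,-3,-3,-3,-3,-3,-3
s: 1,1,1,1,2,2,3,3,4,4,5,5,6,6,7,7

steps = 8; useful = 97; efficiency = 97/128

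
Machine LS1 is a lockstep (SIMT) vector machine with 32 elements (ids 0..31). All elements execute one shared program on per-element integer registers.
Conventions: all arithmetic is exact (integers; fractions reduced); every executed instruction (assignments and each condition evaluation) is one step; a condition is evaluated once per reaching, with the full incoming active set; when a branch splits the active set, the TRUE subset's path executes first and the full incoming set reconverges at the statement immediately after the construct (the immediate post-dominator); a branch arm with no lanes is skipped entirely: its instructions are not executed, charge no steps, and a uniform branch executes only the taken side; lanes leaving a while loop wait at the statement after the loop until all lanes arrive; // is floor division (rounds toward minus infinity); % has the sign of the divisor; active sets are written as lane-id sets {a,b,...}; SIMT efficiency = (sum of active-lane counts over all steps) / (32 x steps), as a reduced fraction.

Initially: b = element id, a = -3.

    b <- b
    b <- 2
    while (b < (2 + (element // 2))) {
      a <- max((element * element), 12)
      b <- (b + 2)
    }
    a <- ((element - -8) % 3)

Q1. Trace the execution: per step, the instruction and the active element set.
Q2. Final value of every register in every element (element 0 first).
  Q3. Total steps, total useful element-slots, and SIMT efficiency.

step 0: b <- b                       {0,1,2,3,4,5,6,7,8,9,10,11,12,13,14,15,16,17,18,19,20,21,22,23,24,25,26,27,28,29,30,31}
step 1: b <- 2                       {0,1,2,3,4,5,6,7,8,9,10,11,12,13,14,15,16,17,18,19,20,21,22,23,24,25,26,27,28,29,30,31}
step 2: eval (b < (2 + (element // 2))) {0,1,2,3,4,5,6,7,8,9,10,11,12,13,14,15,16,17,18,19,20,21,22,23,24,25,26,27,28,29,30,31}
step 3: a <- max((element * element), 12) {2,3,4,5,6,7,8,9,10,11,12,13,14,15,16,17,18,19,20,21,22,23,24,25,26,27,28,29,30,31}
step 4: b <- (b + 2)                 {2,3,4,5,6,7,8,9,10,11,12,13,14,15,16,17,18,19,20,21,22,23,24,25,26,27,28,29,30,31}
step 5: eval (b < (2 + (element // 2))) {2,3,4,5,6,7,8,9,10,11,12,13,14,15,16,17,18,19,20,21,22,23,24,25,26,27,28,29,30,31}
step 6: a <- max((element * element), 12) {6,7,8,9,10,11,12,13,14,15,16,17,18,19,20,21,22,23,24,25,26,27,28,29,30,31}
step 7: b <- (b + 2)                 {6,7,8,9,10,11,12,13,14,15,16,17,18,19,20,21,22,23,24,25,26,27,28,29,30,31}
step 8: eval (b < (2 + (element // 2))) {6,7,8,9,10,11,12,13,14,15,16,17,18,19,20,21,22,23,24,25,26,27,28,29,30,31}
step 9: a <- max((element * element), 12) {10,11,12,13,14,15,16,17,18,19,20,21,22,23,24,25,26,27,28,29,30,31}
step 10: b <- (b + 2)                 {10,11,12,13,14,15,16,17,18,19,20,21,22,23,24,25,26,27,28,29,30,31}
step 11: eval (b < (2 + (element // 2))) {10,11,12,13,14,15,16,17,18,19,20,21,22,23,24,25,26,27,28,29,30,31}
step 12: a <- max((element * element), 12) {14,15,16,17,18,19,20,21,22,23,24,25,26,27,28,29,30,31}
step 13: b <- (b + 2)                 {14,15,16,17,18,19,20,21,22,23,24,25,26,27,28,29,30,31}
step 14: eval (b < (2 + (element // 2))) {14,15,16,17,18,19,20,21,22,23,24,25,26,27,28,29,30,31}
step 15: a <- max((element * element), 12) {18,19,20,21,22,23,24,25,26,27,28,29,30,31}
step 16: b <- (b + 2)                 {18,19,20,21,22,23,24,25,26,27,28,29,30,31}
step 17: eval (b < (2 + (element // 2))) {18,19,20,21,22,23,24,25,26,27,28,29,30,31}
step 18: a <- max((element * element), 12) {22,23,24,25,26,27,28,29,30,31}
step 19: b <- (b + 2)                 {22,23,24,25,26,27,28,29,30,31}
step 20: eval (b < (2 + (element // 2))) {22,23,24,25,26,27,28,29,30,31}
step 21: a <- max((element * element), 12) {26,27,28,29,30,31}
step 22: b <- (b + 2)                 {26,27,28,29,30,31}
step 23: eval (b < (2 + (element // 2))) {26,27,28,29,30,31}
step 24: a <- max((element * element), 12) {30,31}
step 25: b <- (b + 2)                 {30,31}
step 26: eval (b < (2 + (element // 2))) {30,31}
step 27: a <- ((element - -8) % 3)    {0,1,2,3,4,5,6,7,8,9,10,11,12,13,14,15,16,17,18,19,20,21,22,23,24,25,26,27,28,29,30,31}

Answer: 28 steps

b: 2,2,4,4,4,4,6,6,6,6,8,8,8,8,10,10,10,10,12,12,12,12,14,14,14,14,16,16,16,16,18,18
a: 2,0,1,2,0,1,2,0,1,2,0,1,2,0,1,2,0,1,2,0,1,2,0,1,2,0,1,2,0,1,2,0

steps = 28; useful = 512; efficiency = 512/896 = 4/7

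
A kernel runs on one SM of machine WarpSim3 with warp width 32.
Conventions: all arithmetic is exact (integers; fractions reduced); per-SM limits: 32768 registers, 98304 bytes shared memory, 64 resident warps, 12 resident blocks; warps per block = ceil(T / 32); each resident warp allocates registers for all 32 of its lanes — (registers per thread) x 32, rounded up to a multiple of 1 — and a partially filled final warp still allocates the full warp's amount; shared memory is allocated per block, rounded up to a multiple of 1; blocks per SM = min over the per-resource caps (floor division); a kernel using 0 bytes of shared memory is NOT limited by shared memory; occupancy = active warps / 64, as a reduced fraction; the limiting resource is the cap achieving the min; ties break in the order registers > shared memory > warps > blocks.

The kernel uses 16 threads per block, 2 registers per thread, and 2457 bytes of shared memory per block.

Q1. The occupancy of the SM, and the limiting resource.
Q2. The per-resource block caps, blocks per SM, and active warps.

Answer: occupancy 3/16, limited by blocks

registers: 512 blocks
shared memory: 40 blocks
warps: 64 blocks
blocks: 12 blocks

Answer: 12 blocks, 12 active warps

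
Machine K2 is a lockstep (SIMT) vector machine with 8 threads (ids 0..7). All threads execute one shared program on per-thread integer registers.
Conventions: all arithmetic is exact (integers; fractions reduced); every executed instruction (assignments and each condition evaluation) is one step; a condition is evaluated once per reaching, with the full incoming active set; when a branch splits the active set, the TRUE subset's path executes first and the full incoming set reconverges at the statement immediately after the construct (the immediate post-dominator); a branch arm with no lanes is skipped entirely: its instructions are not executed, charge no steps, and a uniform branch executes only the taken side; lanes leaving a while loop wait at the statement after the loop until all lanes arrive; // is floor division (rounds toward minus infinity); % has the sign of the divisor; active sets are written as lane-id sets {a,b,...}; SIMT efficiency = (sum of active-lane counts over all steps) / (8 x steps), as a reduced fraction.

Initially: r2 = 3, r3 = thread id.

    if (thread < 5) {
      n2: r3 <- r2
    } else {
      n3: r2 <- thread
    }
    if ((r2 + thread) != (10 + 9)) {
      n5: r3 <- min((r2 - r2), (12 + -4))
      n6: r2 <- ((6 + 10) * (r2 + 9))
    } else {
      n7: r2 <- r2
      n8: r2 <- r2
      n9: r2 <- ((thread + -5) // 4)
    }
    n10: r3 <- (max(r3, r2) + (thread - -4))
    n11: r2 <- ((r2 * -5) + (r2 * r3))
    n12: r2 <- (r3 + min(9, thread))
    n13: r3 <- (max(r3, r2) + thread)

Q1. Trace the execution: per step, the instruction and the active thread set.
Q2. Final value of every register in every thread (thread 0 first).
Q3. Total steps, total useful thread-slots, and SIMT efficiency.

step 0: eval (thread < 5)            {0,1,2,3,4,5,6,7}
step 1: r3 <- r2                     {0,1,2,3,4}
step 2: r2 <- thread                 {5,6,7}
step 3: eval ((r2 + thread) != (10 + 9)) {0,1,2,3,4,5,6,7}
step 4: r3 <- min((r2 - r2), (12 + -4)) {0,1,2,3,4,5,6,7}
step 5: r2 <- ((6 + 10) * (r2 + 9))  {0,1,2,3,4,5,6,7}
step 6: r3 <- (max(r3, r2) + (thread - -4)) {0,1,2,3,4,5,6,7}
step 7: r2 <- ((r2 * -5) + (r2 * r3)) {0,1,2,3,4,5,6,7}
step 8: r2 <- (r3 + min(9, thread))  {0,1,2,3,4,5,6,7}
step 9: r3 <- (max(r3, r2) + thread) {0,1,2,3,4,5,6,7}

Answer: 10 steps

r2: 196,198,200,202,204,238,256,274
r3: 196,199,202,205,208,243,262,281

steps = 10; useful = 72; efficiency = 72/80 = 9/10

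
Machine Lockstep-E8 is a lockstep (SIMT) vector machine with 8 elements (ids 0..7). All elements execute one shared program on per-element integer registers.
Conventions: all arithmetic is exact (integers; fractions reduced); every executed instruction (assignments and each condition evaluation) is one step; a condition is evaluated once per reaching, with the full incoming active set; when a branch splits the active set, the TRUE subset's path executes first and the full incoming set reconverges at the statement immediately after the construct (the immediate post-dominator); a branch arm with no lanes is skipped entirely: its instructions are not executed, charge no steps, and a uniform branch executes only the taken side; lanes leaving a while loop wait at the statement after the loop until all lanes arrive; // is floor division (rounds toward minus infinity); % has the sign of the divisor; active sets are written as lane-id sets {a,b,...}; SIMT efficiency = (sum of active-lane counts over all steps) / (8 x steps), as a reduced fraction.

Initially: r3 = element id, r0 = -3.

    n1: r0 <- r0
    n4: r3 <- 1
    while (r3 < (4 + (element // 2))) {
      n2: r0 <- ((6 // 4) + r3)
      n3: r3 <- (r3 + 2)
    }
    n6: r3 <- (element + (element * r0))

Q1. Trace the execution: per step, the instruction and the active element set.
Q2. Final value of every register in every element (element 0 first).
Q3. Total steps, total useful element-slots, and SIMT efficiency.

step 0: r0 <- r0                     {0,1,2,3,4,5,6,7}
step 1: r3 <- 1                      {0,1,2,3,4,5,6,7}
step 2: eval (r3 < (4 + (element // 2))) {0,1,2,3,4,5,6,7}
step 3: r0 <- ((6 // 4) + r3)        {0,1,2,3,4,5,6,7}
step 4: r3 <- (r3 + 2)               {0,1,2,3,4,5,6,7}
step 5: eval (r3 < (4 + (element // 2))) {0,1,2,3,4,5,6,7}
step 6: r0 <- ((6 // 4) + r3)        {0,1,2,3,4,5,6,7}
step 7: r3 <- (r3 + 2)               {0,1,2,3,4,5,6,7}
step 8: eval (r3 < (4 + (element // 2))) {0,1,2,3,4,5,6,7}
step 9: r0 <- ((6 // 4) + r3)        {4,5,6,7}
step 10: r3 <- (r3 + 2)               {4,5,6,7}
step 11: eval (r3 < (4 + (element // 2))) {4,5,6,7}
step 12: r3 <- (element + (element * r0)) {0,1,2,3,4,5,6,7}

Answer: 13 steps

r3: 0,5,10,15,28,35,42,49
r0: 4,4,4,4,6,6,6,6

steps = 13; useful = 92; efficiency = 92/104 = 23/26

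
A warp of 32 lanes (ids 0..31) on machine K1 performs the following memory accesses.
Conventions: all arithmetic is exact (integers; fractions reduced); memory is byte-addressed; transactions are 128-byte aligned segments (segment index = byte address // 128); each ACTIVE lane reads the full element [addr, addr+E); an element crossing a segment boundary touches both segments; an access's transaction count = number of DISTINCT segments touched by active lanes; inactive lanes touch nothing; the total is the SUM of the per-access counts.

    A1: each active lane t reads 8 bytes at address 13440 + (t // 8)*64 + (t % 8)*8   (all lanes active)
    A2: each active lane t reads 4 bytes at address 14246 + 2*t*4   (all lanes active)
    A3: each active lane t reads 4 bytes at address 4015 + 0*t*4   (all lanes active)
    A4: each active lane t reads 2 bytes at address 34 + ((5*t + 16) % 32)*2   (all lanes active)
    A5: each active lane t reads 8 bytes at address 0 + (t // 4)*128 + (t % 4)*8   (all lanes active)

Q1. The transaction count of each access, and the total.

A1: 2 transactions
A2: 3 transactions
A3: 1 transaction
A4: 1 transaction
A5: 8 transactions

Answer: 2,3,1,1,8; total 15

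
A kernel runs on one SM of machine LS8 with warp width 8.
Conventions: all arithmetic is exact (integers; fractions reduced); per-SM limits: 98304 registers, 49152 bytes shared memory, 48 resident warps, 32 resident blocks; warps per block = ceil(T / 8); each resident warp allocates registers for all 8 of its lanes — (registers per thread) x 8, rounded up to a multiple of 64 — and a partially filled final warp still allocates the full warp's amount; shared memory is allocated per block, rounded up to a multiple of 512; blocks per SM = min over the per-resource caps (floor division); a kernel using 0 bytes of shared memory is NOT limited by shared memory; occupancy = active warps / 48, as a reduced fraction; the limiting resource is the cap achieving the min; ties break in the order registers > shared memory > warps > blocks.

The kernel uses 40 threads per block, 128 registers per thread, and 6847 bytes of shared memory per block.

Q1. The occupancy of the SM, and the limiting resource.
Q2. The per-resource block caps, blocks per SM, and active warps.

Answer: occupancy 5/8, limited by shared memory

registers: 19 blocks
shared memory: 6 blocks
warps: 9 blocks
blocks: 32 blocks

Answer: 6 blocks, 30 active warps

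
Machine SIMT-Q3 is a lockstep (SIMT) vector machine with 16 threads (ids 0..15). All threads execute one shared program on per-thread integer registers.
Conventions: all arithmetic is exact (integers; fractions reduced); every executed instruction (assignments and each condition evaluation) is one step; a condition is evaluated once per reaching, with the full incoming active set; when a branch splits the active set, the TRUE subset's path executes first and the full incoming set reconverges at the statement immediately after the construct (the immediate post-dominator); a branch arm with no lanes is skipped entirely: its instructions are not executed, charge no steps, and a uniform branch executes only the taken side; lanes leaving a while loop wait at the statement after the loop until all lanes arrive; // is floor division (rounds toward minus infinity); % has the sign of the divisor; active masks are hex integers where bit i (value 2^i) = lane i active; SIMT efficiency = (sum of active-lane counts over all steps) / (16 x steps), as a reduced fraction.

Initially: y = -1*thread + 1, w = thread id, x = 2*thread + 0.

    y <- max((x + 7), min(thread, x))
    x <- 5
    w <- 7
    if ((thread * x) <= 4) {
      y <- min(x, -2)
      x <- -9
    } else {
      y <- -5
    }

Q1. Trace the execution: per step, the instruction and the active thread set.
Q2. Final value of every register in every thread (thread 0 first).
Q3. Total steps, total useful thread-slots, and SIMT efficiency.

step 0: y <- max((x + 7), min(thread, x)) 0xffff
step 1: x <- 5                       0xffff
step 2: w <- 7                       0xffff
step 3: eval ((thread * x) <= 4)     0xffff
step 4: y <- min(x, -2)              0x0001
step 5: x <- -9                      0x0001
step 6: y <- -5                      0xfffe

Answer: 7 steps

y: -2,-5,-5,-5,-5,-5,-5,-5,-5,-5,-5,-5,-5,-5,-5,-5
w: 7,7,7,7,7,7,7,7,7,7,7,7,7,7,7,7
x: -9,5,5,5,5,5,5,5,5,5,5,5,5,5,5,5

steps = 7; useful = 81; efficiency = 81/112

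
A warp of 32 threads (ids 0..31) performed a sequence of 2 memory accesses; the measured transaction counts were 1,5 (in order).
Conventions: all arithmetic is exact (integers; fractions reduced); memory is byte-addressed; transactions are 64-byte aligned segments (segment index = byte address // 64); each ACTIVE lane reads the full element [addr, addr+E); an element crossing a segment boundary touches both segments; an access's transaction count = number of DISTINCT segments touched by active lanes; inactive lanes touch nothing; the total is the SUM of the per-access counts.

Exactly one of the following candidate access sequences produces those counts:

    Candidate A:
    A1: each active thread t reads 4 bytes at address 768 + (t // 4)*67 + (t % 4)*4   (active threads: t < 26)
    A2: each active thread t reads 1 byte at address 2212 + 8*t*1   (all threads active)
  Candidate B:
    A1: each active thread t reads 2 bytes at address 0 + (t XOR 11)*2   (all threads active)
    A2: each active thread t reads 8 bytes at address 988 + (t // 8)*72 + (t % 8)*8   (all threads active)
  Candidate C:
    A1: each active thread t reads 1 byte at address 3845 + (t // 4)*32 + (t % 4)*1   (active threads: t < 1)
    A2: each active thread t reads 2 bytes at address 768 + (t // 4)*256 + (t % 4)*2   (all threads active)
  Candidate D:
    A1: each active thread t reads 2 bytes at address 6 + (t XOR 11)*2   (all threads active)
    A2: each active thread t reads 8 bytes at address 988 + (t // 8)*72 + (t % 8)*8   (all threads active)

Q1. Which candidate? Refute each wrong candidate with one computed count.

A: A1 gives 7 transactions, not 1
C: A2 gives 8 transactions, not 5
D: A1 gives 2 transactions, not 1
B: all counts match (1,5)

Answer: B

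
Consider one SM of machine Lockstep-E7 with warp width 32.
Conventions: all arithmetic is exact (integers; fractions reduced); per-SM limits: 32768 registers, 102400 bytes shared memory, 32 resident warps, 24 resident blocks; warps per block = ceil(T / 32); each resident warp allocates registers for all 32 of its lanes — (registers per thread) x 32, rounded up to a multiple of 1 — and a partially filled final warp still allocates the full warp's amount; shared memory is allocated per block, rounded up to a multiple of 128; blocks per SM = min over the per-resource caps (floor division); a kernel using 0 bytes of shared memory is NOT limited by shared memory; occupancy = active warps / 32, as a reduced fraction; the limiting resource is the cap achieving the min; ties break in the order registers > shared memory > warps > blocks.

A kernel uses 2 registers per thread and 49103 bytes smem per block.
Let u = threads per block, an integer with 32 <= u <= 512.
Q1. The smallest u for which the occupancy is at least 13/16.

Answer: u = 385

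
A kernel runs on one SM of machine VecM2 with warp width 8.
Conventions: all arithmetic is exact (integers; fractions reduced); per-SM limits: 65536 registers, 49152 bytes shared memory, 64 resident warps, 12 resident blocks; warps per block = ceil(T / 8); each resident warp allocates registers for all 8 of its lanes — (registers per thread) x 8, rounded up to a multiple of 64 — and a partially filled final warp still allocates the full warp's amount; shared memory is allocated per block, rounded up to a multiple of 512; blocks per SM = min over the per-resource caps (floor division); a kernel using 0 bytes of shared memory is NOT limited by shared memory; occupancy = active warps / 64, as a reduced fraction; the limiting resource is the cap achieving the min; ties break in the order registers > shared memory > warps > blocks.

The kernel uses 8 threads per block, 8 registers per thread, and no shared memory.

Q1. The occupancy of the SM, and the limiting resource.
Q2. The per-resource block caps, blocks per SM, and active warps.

Answer: occupancy 3/16, limited by blocks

registers: 1024 blocks
shared memory: no limit (kernel uses none)
warps: 64 blocks
blocks: 12 blocks

Answer: 12 blocks, 12 active warps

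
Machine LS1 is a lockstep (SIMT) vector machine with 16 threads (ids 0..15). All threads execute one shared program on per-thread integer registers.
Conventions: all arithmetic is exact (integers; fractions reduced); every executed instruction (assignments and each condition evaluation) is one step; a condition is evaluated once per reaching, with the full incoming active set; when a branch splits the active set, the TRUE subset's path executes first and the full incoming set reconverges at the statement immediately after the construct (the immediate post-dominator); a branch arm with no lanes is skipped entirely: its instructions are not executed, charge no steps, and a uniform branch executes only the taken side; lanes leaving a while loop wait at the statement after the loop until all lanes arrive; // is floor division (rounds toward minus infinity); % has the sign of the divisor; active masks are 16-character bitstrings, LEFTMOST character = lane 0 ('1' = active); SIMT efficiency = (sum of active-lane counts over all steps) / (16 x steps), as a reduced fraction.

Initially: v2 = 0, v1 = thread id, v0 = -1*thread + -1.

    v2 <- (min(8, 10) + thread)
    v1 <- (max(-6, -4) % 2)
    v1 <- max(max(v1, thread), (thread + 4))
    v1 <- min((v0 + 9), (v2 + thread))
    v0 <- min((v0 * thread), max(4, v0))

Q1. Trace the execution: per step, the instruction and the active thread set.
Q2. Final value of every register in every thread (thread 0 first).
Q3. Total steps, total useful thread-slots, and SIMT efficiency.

step 0: v2 <- (min(8, 10) + thread)  1111111111111111
step 1: v1 <- (max(-6, -4) % 2)      1111111111111111
step 2: v1 <- max(max(v1, thread), (thread + 4)) 1111111111111111
step 3: v1 <- min((v0 + 9), (v2 + thread)) 1111111111111111
step 4: v0 <- min((v0 * thread), max(4, v0)) 1111111111111111

Answer: 5 steps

v2: 8,9,10,11,12,13,14,15,16,17,18,19,20,21,22,23
v1: 8,7,6,5,4,3,2,1,0,-1,-2,-3,-4,-5,-6,-7
v0: 0,-2,-6,-12,-20,-30,-42,-56,-72,-90,-110,-132,-156,-182,-210,-240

steps = 5; useful = 80; efficiency = 80/80 = 1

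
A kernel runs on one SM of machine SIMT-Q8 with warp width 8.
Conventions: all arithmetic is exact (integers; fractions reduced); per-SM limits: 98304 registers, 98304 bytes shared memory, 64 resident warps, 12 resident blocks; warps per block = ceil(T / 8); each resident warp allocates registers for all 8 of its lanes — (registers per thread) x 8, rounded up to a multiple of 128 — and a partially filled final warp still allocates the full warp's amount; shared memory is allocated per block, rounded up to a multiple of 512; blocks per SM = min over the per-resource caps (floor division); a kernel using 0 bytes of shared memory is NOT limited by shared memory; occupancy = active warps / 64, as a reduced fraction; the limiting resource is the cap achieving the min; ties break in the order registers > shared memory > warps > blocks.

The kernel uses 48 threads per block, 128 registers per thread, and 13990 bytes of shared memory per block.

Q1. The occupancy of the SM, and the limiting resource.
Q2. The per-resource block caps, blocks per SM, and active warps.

Answer: occupancy 9/16, limited by shared memory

registers: 16 blocks
shared memory: 6 blocks
warps: 10 blocks
blocks: 12 blocks

Answer: 6 blocks, 36 active warps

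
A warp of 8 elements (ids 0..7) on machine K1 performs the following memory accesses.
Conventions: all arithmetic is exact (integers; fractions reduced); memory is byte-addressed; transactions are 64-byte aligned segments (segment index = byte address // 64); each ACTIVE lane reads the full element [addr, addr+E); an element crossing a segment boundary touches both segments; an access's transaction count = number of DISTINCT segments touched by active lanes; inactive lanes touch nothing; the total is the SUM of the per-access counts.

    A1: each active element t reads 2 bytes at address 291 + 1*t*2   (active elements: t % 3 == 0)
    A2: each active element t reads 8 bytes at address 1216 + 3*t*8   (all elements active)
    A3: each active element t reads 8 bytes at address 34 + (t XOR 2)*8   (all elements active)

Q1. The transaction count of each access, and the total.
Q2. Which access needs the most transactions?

A1: 1 transaction
A2: 3 transactions
A3: 2 transactions

Answer: 1,3,2; total 6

Answer: A2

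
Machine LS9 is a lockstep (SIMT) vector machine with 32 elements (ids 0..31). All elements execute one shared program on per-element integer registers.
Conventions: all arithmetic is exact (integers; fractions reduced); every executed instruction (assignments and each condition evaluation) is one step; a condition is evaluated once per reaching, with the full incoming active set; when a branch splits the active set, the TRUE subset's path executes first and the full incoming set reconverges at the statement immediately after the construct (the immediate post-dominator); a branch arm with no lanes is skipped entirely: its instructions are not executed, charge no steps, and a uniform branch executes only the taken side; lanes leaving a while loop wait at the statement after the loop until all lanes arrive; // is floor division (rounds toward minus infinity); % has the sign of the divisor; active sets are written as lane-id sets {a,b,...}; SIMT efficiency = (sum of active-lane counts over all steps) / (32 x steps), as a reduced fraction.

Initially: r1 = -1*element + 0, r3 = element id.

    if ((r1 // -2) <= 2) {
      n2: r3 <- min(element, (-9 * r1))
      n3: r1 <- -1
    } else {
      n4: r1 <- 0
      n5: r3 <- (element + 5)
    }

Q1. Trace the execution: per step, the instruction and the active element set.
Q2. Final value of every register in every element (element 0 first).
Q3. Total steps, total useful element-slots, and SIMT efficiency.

step 0: eval ((r1 // -2) <= 2)       {0,1,2,3,4,5,6,7,8,9,10,11,12,13,14,15,16,17,18,19,20,21,22,23,24,25,26,27,28,29,30,31}
step 1: r3 <- min(element, (-9 * r1)) {0,1,2,3,4,5}
step 2: r1 <- -1                     {0,1,2,3,4,5}
step 3: r1 <- 0                      {6,7,8,9,10,11,12,13,14,15,16,17,18,19,20,21,22,23,24,25,26,27,28,29,30,31}
step 4: r3 <- (element + 5)          {6,7,8,9,10,11,12,13,14,15,16,17,18,19,20,21,22,23,24,25,26,27,28,29,30,31}

Answer: 5 steps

r1: -1,-1,-1,-1,-1,-1,0,0,0,0,0,0,0,0,0,0,0,0,0,0,0,0,0,0,0,0,0,0,0,0,0,0
r3: 0,1,2,3,4,5,11,12,13,14,15,16,17,18,19,20,21,22,23,24,25,26,27,28,29,30,31,32,33,34,35,36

steps = 5; useful = 96; efficiency = 96/160 = 3/5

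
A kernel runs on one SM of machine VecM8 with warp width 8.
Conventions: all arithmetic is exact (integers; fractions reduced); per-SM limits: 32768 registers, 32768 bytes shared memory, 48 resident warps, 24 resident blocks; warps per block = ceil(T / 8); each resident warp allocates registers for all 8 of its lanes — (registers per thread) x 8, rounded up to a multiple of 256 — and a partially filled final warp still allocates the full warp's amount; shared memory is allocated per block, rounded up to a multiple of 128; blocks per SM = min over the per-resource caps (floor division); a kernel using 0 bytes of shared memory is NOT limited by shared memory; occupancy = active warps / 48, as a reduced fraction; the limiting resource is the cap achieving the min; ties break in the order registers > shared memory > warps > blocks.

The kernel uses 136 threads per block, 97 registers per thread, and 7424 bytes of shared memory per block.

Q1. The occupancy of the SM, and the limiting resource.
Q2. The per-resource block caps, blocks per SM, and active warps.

Answer: occupancy 17/48, limited by registers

registers: 1 block
shared memory: 4 blocks
warps: 2 blocks
blocks: 24 blocks

Answer: 1 block, 17 active warps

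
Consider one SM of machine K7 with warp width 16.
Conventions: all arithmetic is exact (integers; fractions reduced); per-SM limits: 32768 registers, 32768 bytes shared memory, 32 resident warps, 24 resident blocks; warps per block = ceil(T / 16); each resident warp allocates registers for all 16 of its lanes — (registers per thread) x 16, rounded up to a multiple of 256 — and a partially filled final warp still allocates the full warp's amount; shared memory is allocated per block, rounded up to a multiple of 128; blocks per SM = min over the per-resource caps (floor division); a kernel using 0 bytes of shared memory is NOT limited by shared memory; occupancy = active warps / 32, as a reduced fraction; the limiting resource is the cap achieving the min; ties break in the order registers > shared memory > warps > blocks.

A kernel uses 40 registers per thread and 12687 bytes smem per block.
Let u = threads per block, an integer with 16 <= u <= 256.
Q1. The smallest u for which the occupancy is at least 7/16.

Answer: u = 97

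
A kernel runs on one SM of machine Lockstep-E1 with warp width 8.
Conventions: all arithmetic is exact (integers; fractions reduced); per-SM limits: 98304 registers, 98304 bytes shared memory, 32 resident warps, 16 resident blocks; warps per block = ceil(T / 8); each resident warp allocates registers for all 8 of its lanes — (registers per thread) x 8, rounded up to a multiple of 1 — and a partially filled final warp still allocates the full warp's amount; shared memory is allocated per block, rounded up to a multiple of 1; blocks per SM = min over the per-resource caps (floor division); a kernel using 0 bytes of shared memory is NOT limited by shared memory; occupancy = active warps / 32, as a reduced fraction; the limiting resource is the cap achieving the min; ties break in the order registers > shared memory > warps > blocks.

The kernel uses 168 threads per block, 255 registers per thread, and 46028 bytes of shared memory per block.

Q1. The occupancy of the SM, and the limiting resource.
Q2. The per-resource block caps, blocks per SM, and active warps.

Answer: occupancy 21/32, limited by warps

registers: 2 blocks
shared memory: 2 blocks
warps: 1 block
blocks: 16 blocks

Answer: 1 block, 21 active warps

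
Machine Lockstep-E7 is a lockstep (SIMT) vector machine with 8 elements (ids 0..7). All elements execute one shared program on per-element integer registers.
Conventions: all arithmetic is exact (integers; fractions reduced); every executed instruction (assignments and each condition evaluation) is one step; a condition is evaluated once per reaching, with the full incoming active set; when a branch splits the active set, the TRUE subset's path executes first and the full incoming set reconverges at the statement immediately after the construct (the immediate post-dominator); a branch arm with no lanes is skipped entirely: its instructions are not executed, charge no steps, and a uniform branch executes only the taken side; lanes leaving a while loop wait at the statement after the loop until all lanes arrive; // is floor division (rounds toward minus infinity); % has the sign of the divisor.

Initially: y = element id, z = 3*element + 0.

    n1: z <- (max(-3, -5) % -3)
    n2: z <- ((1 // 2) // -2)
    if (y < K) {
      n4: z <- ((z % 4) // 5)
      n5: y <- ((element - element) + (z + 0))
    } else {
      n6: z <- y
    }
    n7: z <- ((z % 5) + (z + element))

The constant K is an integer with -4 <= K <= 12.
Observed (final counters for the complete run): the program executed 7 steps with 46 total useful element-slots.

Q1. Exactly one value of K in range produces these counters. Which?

Answer: K = 6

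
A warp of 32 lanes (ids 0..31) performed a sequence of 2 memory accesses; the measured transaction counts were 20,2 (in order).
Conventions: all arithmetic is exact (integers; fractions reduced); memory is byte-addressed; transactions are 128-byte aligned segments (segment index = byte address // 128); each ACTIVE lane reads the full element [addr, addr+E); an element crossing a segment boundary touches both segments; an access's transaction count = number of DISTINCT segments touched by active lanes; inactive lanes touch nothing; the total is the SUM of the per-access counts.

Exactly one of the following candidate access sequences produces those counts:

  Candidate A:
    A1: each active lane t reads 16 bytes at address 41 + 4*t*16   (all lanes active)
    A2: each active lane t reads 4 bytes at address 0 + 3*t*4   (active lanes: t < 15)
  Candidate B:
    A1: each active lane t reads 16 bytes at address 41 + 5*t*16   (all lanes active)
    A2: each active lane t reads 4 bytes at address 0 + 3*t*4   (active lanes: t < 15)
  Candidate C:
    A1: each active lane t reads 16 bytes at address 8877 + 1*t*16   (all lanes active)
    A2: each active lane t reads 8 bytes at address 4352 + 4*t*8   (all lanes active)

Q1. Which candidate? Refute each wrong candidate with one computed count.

A: A1 gives 16 transactions, not 20
C: A1 gives 5 transactions, not 20
B: all counts match (20,2)

Answer: B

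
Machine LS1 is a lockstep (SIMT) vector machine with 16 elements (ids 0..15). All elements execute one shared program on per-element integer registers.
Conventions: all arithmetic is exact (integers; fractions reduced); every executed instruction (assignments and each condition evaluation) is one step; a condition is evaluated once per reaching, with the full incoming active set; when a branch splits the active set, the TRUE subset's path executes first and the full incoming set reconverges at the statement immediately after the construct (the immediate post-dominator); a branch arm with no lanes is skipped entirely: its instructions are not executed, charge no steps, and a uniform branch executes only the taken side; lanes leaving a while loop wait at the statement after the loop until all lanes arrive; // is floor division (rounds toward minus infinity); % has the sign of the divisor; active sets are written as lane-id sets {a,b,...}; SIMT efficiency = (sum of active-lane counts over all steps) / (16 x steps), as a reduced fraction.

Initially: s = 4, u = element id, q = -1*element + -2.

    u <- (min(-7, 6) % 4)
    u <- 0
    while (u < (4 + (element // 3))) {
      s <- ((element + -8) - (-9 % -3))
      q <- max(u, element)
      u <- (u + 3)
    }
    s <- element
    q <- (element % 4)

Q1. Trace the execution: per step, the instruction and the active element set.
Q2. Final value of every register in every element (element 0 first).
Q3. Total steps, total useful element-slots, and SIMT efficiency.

step 0: u <- (min(-7, 6) % 4)        {0,1,2,3,4,5,6,7,8,9,10,11,12,13,14,15}
step 1: u <- 0                       {0,1,2,3,4,5,6,7,8,9,10,11,12,13,14,15}
step 2: eval (u < (4 + (element // 3))) {0,1,2,3,4,5,6,7,8,9,10,11,12,13,14,15}
step 3: s <- ((element + -8) - (-9 % -3)) {0,1,2,3,4,5,6,7,8,9,10,11,12,13,14,15}
step 4: q <- max(u, element)         {0,1,2,3,4,5,6,7,8,9,10,11,12,13,14,15}
step 5: u <- (u + 3)                 {0,1,2,3,4,5,6,7,8,9,10,11,12,13,14,15}
step 6: eval (u < (4 + (element // 3))) {0,1,2,3,4,5,6,7,8,9,10,11,12,13,14,15}
step 7: s <- ((element + -8) - (-9 % -3)) {0,1,2,3,4,5,6,7,8,9,10,11,12,13,14,15}
step 8: q <- max(u, element)         {0,1,2,3,4,5,6,7,8,9,10,11,12,13,14,15}
step 9: u <- (u + 3)                 {0,1,2,3,4,5,6,7,8,9,10,11,12,13,14,15}
step 10: eval (u < (4 + (element // 3))) {0,1,2,3,4,5,6,7,8,9,10,11,12,13,14,15}
step 11: s <- ((element + -8) - (-9 % -3)) {9,10,11,12,13,14,15}
step 12: q <- max(u, element)         {9,10,11,12,13,14,15}
step 13: u <- (u + 3)                 {9,10,11,12,13,14,15}
step 14: eval (u < (4 + (element // 3))) {9,10,11,12,13,14,15}
step 15: s <- element                 {0,1,2,3,4,5,6,7,8,9,10,11,12,13,14,15}
step 16: q <- (element % 4)           {0,1,2,3,4,5,6,7,8,9,10,11,12,13,14,15}

Answer: 17 steps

s: 0,1,2,3,4,5,6,7,8,9,10,11,12,13,14,15
u: 6,6,6,6,6,6,6,6,6,9,9,9,9,9,9,9
q: 0,1,2,3,0,1,2,3,0,1,2,3,0,1,2,3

steps = 17; useful = 236; efficiency = 236/272 = 59/68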